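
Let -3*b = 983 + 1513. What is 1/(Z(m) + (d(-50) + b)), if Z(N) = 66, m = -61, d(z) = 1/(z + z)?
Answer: -100/76601 ≈ -0.0013055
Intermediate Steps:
d(z) = 1/(2*z)
b = -832 (b = -(983 + 1513)/3 = -1/3*2496 = -832)
1/(Z(m) + (d(-50) + b)) = 1/(66 + ((1/2)/(-50) - 832)) = 1/(66 + ((1/2)*(-1/50) - 832)) = 1/(66 + (-1/100 - 832)) = 1/(66 - 83201/100) = 1/(-76601/100) = -100/76601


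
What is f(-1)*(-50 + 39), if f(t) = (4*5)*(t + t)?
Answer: 440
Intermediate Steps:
f(t) = 40*t (f(t) = 20*(2*t) = 40*t)
f(-1)*(-50 + 39) = (40*(-1))*(-50 + 39) = -40*(-11) = 440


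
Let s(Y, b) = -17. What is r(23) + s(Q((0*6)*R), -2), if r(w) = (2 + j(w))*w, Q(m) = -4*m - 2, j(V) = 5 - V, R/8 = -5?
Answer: -385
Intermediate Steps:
R = -40 (R = 8*(-5) = -40)
Q(m) = -2 - 4*m
r(w) = w*(7 - w) (r(w) = (2 + (5 - w))*w = (7 - w)*w = w*(7 - w))
r(23) + s(Q((0*6)*R), -2) = 23*(7 - 1*23) - 17 = 23*(7 - 23) - 17 = 23*(-16) - 17 = -368 - 17 = -385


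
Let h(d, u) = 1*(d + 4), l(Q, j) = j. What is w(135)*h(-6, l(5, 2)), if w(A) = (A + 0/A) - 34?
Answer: -202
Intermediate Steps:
h(d, u) = 4 + d (h(d, u) = 1*(4 + d) = 4 + d)
w(A) = -34 + A (w(A) = (A + 0) - 34 = A - 34 = -34 + A)
w(135)*h(-6, l(5, 2)) = (-34 + 135)*(4 - 6) = 101*(-2) = -202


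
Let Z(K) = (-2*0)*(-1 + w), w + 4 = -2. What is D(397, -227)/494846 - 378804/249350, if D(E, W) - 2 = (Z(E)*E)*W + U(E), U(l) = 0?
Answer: -46862286371/30847462525 ≈ -1.5192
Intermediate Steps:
w = -6 (w = -4 - 2 = -6)
Z(K) = 0 (Z(K) = (-2*0)*(-1 - 6) = 0*(-7) = 0)
D(E, W) = 2 (D(E, W) = 2 + ((0*E)*W + 0) = 2 + (0*W + 0) = 2 + (0 + 0) = 2 + 0 = 2)
D(397, -227)/494846 - 378804/249350 = 2/494846 - 378804/249350 = 2*(1/494846) - 378804*1/249350 = 1/247423 - 189402/124675 = -46862286371/30847462525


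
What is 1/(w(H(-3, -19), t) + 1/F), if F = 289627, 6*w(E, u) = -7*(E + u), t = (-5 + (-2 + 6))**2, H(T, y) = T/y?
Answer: -16508739/22301222 ≈ -0.74026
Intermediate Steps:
t = 1 (t = (-5 + 4)**2 = (-1)**2 = 1)
w(E, u) = -7*E/6 - 7*u/6 (w(E, u) = (-7*(E + u))/6 = (-7*E - 7*u)/6 = -7*E/6 - 7*u/6)
1/(w(H(-3, -19), t) + 1/F) = 1/((-(-7)/(2*(-19)) - 7/6*1) + 1/289627) = 1/((-(-7)*(-1)/(2*19) - 7/6) + 1/289627) = 1/((-7/6*3/19 - 7/6) + 1/289627) = 1/((-7/38 - 7/6) + 1/289627) = 1/(-77/57 + 1/289627) = 1/(-22301222/16508739) = -16508739/22301222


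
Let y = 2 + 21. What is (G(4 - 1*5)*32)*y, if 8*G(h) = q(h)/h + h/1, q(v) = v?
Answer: 0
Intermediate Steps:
G(h) = ⅛ + h/8 (G(h) = (h/h + h/1)/8 = (1 + h*1)/8 = (1 + h)/8 = ⅛ + h/8)
y = 23
(G(4 - 1*5)*32)*y = ((⅛ + (4 - 1*5)/8)*32)*23 = ((⅛ + (4 - 5)/8)*32)*23 = ((⅛ + (⅛)*(-1))*32)*23 = ((⅛ - ⅛)*32)*23 = (0*32)*23 = 0*23 = 0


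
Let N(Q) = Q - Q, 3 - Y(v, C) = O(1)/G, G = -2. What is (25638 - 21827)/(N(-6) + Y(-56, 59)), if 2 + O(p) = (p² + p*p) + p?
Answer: 7622/7 ≈ 1088.9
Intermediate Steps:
O(p) = -2 + p + 2*p² (O(p) = -2 + ((p² + p*p) + p) = -2 + ((p² + p²) + p) = -2 + (2*p² + p) = -2 + (p + 2*p²) = -2 + p + 2*p²)
Y(v, C) = 7/2 (Y(v, C) = 3 - (-2 + 1 + 2*1²)/(-2) = 3 - (-2 + 1 + 2*1)*(-1)/2 = 3 - (-2 + 1 + 2)*(-1)/2 = 3 - (-1)/2 = 3 - 1*(-½) = 3 + ½ = 7/2)
N(Q) = 0
(25638 - 21827)/(N(-6) + Y(-56, 59)) = (25638 - 21827)/(0 + 7/2) = 3811/(7/2) = 3811*(2/7) = 7622/7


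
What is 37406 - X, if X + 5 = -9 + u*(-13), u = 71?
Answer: 38343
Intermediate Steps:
X = -937 (X = -5 + (-9 + 71*(-13)) = -5 + (-9 - 923) = -5 - 932 = -937)
37406 - X = 37406 - 1*(-937) = 37406 + 937 = 38343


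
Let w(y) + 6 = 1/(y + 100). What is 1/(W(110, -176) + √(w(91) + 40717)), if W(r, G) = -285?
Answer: -18145/2579391 - √165019798/2579391 ≈ -0.012015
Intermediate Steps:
w(y) = -6 + 1/(100 + y) (w(y) = -6 + 1/(y + 100) = -6 + 1/(100 + y))
1/(W(110, -176) + √(w(91) + 40717)) = 1/(-285 + √((-599 - 6*91)/(100 + 91) + 40717)) = 1/(-285 + √((-599 - 546)/191 + 40717)) = 1/(-285 + √((1/191)*(-1145) + 40717)) = 1/(-285 + √(-1145/191 + 40717)) = 1/(-285 + √(7775802/191)) = 1/(-285 + 3*√165019798/191)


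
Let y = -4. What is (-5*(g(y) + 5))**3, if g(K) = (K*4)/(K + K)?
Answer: -42875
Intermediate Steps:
g(K) = 2 (g(K) = (4*K)/((2*K)) = (4*K)*(1/(2*K)) = 2)
(-5*(g(y) + 5))**3 = (-5*(2 + 5))**3 = (-5*7)**3 = (-35)**3 = -42875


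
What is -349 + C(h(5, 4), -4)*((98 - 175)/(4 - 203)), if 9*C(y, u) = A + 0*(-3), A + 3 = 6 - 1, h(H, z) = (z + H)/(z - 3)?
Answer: -624905/1791 ≈ -348.91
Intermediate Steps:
h(H, z) = (H + z)/(-3 + z)
A = 2 (A = -3 + (6 - 1) = -3 + 5 = 2)
C(y, u) = 2/9 (C(y, u) = (2 + 0*(-3))/9 = (2 + 0)/9 = (⅑)*2 = 2/9)
-349 + C(h(5, 4), -4)*((98 - 175)/(4 - 203)) = -349 + 2*((98 - 175)/(4 - 203))/9 = -349 + 2*(-77/(-199))/9 = -349 + 2*(-77*(-1/199))/9 = -349 + (2/9)*(77/199) = -349 + 154/1791 = -624905/1791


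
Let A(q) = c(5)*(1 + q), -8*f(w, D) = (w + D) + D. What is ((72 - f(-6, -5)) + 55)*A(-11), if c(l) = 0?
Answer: 0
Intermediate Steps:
f(w, D) = -D/4 - w/8 (f(w, D) = -((w + D) + D)/8 = -((D + w) + D)/8 = -(w + 2*D)/8 = -D/4 - w/8)
A(q) = 0 (A(q) = 0*(1 + q) = 0)
((72 - f(-6, -5)) + 55)*A(-11) = ((72 - (-¼*(-5) - ⅛*(-6))) + 55)*0 = ((72 - (5/4 + ¾)) + 55)*0 = ((72 - 1*2) + 55)*0 = ((72 - 2) + 55)*0 = (70 + 55)*0 = 125*0 = 0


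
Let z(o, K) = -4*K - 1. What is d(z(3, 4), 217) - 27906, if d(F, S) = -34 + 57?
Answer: -27883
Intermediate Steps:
z(o, K) = -1 - 4*K
d(F, S) = 23
d(z(3, 4), 217) - 27906 = 23 - 27906 = -27883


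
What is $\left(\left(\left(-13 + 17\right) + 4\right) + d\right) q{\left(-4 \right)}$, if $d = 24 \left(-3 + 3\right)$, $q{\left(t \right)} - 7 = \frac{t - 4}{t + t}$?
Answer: $64$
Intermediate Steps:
$q{\left(t \right)} = 7 + \frac{-4 + t}{2 t}$ ($q{\left(t \right)} = 7 + \frac{t - 4}{t + t} = 7 + \frac{-4 + t}{2 t}$)
$d = 0$ ($d = 24 \cdot 0 = 0$)
$\left(\left(\left(-13 + 17\right) + 4\right) + d\right) q{\left(-4 \right)} = \left(\left(\left(-13 + 17\right) + 4\right) + 0\right) \left(\frac{15}{2} - \frac{2}{-4}\right) = \left(\left(4 + 4\right) + 0\right) \left(\frac{15}{2} - - \frac{1}{2}\right) = \left(8 + 0\right) \left(\frac{15}{2} + \frac{1}{2}\right) = 8 \cdot 8 = 64$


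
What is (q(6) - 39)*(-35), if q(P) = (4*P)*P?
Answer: -3675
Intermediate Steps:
q(P) = 4*P²
(q(6) - 39)*(-35) = (4*6² - 39)*(-35) = (4*36 - 39)*(-35) = (144 - 39)*(-35) = 105*(-35) = -3675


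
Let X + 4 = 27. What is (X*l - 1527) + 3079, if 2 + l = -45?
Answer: 471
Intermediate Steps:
X = 23 (X = -4 + 27 = 23)
l = -47 (l = -2 - 45 = -47)
(X*l - 1527) + 3079 = (23*(-47) - 1527) + 3079 = (-1081 - 1527) + 3079 = -2608 + 3079 = 471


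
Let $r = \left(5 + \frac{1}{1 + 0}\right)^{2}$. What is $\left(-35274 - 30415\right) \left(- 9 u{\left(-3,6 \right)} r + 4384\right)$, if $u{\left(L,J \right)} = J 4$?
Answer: $222817088$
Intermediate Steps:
$u{\left(L,J \right)} = 4 J$
$r = 36$ ($r = \left(5 + 1^{-1}\right)^{2} = \left(5 + 1\right)^{2} = 6^{2} = 36$)
$\left(-35274 - 30415\right) \left(- 9 u{\left(-3,6 \right)} r + 4384\right) = \left(-35274 - 30415\right) \left(- 9 \cdot 4 \cdot 6 \cdot 36 + 4384\right) = \left(-35274 - 30415\right) \left(\left(-9\right) 24 \cdot 36 + 4384\right) = - 65689 \left(\left(-216\right) 36 + 4384\right) = - 65689 \left(-7776 + 4384\right) = \left(-65689\right) \left(-3392\right) = 222817088$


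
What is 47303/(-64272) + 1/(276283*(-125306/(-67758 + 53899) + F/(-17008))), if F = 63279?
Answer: -16391414814003406279/22271525836283108112 ≈ -0.73598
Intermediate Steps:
47303/(-64272) + 1/(276283*(-125306/(-67758 + 53899) + F/(-17008))) = 47303/(-64272) + 1/(276283*(-125306/(-67758 + 53899) + 63279/(-17008))) = 47303*(-1/64272) + 1/(276283*(-125306/(-13859) + 63279*(-1/17008))) = -47303/64272 + 1/(276283*(-125306*(-1/13859) - 63279/17008)) = -47303/64272 + 1/(276283*(125306/13859 - 63279/17008)) = -47303/64272 + 1/(276283*(1254220787/235713872)) = -47303/64272 + (1/276283)*(235713872/1254220787) = -47303/64272 + 235713872/346519881694721 = -16391414814003406279/22271525836283108112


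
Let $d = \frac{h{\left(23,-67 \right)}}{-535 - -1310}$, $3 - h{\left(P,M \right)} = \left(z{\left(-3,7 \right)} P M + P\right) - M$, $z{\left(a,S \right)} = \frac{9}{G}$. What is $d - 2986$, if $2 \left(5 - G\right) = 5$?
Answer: $- \frac{11543447}{3875} \approx -2979.0$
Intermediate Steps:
$G = \frac{5}{2}$ ($G = 5 - \frac{5}{2} = \frac{5}{2} \approx 2.5$)
$z{\left(a,S \right)} = \frac{18}{5}$ ($z{\left(a,S \right)} = \frac{9}{\frac{5}{2}} = 9 \cdot \frac{2}{5} = \frac{18}{5}$)
$h{\left(P,M \right)} = 3 + M - P - \frac{18 M P}{5}$ ($h{\left(P,M \right)} = 3 - \left(\left(\frac{18 P}{5} M + P\right) - M\right) = 3 - \left(\left(\frac{18 M P}{5} + P\right) - M\right) = 3 - \left(\left(P + \frac{18 M P}{5}\right) - M\right) = 3 - \left(P - M + \frac{18 M P}{5}\right) = 3 + M - P - \frac{18 M P}{5}$)
$d = \frac{27303}{3875}$ ($d = \frac{3 - 67 - 23 - \left(- \frac{1206}{5}\right) 23}{-535 - -1310} = \frac{3 - 67 - 23 + \frac{27738}{5}}{-535 + 1310} = \frac{27303}{5 \cdot 775} = \frac{27303}{5} \cdot \frac{1}{775} = \frac{27303}{3875} \approx 7.0459$)
$d - 2986 = \frac{27303}{3875} - 2986 = - \frac{11543447}{3875}$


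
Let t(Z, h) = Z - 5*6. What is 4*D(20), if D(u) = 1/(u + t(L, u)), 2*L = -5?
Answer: -8/25 ≈ -0.32000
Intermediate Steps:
L = -5/2 (L = (1/2)*(-5) = -5/2 ≈ -2.5000)
t(Z, h) = -30 + Z (t(Z, h) = Z - 30 = -30 + Z)
D(u) = 1/(-65/2 + u) (D(u) = 1/(u + (-30 - 5/2)) = 1/(u - 65/2) = 1/(-65/2 + u))
4*D(20) = 4*(2/(-65 + 2*20)) = 4*(2/(-65 + 40)) = 4*(2/(-25)) = 4*(2*(-1/25)) = 4*(-2/25) = -8/25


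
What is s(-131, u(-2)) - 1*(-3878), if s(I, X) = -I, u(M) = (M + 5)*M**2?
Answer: 4009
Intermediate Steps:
u(M) = M**2*(5 + M) (u(M) = (5 + M)*M**2 = M**2*(5 + M))
s(-131, u(-2)) - 1*(-3878) = -1*(-131) - 1*(-3878) = 131 + 3878 = 4009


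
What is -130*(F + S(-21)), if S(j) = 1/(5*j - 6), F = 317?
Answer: -4574180/111 ≈ -41209.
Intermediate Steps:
S(j) = 1/(-6 + 5*j)
-130*(F + S(-21)) = -130*(317 + 1/(-6 + 5*(-21))) = -130*(317 + 1/(-6 - 105)) = -130*(317 + 1/(-111)) = -130*(317 - 1/111) = -130*35186/111 = -4574180/111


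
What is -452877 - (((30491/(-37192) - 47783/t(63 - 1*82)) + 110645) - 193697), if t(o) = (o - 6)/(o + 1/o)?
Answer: -5890061320143/17666200 ≈ -3.3341e+5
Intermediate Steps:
t(o) = (-6 + o)/(o + 1/o)
-452877 - (((30491/(-37192) - 47783/t(63 - 1*82)) + 110645) - 193697) = -452877 - (((30491/(-37192) - 47783*(1 + (63 - 1*82)²)/((-6 + (63 - 1*82))*(63 - 1*82))) + 110645) - 193697) = -452877 - (((30491*(-1/37192) - 47783*(1 + (63 - 82)²)/((-6 + (63 - 82))*(63 - 82))) + 110645) - 193697) = -452877 - (((-30491/37192 - 47783*(-(1 + (-19)²)/(19*(-6 - 19)))) + 110645) - 193697) = -452877 - (((-30491/37192 - 47783/((-19*(-25)/(1 + 361)))) + 110645) - 193697) = -452877 - (((-30491/37192 - 47783/((-19*(-25)/362))) + 110645) - 193697) = -452877 - (((-30491/37192 - 47783/((-19*1/362*(-25)))) + 110645) - 193697) = -452877 - (((-30491/37192 - 47783/475/362) + 110645) - 193697) = -452877 - (((-30491/37192 - 47783*362/475) + 110645) - 193697) = -452877 - (((-30491/37192 - 17297446/475) + 110645) - 193697) = -452877 - ((-643341094857/17666200 + 110645) - 193697) = -452877 - (1311335604143/17666200 - 193697) = -452877 - 1*(-2110554337257/17666200) = -452877 + 2110554337257/17666200 = -5890061320143/17666200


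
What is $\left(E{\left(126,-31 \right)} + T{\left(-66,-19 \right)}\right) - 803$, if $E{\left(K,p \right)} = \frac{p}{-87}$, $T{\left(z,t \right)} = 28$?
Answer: $- \frac{67394}{87} \approx -774.64$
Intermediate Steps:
$E{\left(K,p \right)} = - \frac{p}{87}$ ($E{\left(K,p \right)} = p \left(- \frac{1}{87}\right) = - \frac{p}{87}$)
$\left(E{\left(126,-31 \right)} + T{\left(-66,-19 \right)}\right) - 803 = \left(\left(- \frac{1}{87}\right) \left(-31\right) + 28\right) - 803 = \left(\frac{31}{87} + 28\right) - 803 = \frac{2467}{87} - 803 = - \frac{67394}{87}$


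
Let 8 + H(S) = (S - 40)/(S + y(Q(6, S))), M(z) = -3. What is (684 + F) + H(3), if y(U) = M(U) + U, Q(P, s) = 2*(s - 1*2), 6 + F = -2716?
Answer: -4129/2 ≈ -2064.5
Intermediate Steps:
F = -2722 (F = -6 - 2716 = -2722)
Q(P, s) = -4 + 2*s (Q(P, s) = 2*(s - 2) = 2*(-2 + s) = -4 + 2*s)
y(U) = -3 + U
H(S) = -8 + (-40 + S)/(-7 + 3*S) (H(S) = -8 + (S - 40)/(S + (-3 + (-4 + 2*S))) = -8 + (-40 + S)/(S + (-7 + 2*S)) = -8 + (-40 + S)/(-7 + 3*S))
(684 + F) + H(3) = (684 - 2722) + (16 - 23*3)/(-7 + 3*3) = -2038 + (16 - 69)/(-7 + 9) = -2038 - 53/2 = -4129/2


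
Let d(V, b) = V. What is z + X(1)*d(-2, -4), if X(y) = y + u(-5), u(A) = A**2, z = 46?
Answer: -6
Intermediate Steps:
X(y) = 25 + y (X(y) = y + (-5)**2 = y + 25 = 25 + y)
z + X(1)*d(-2, -4) = 46 + (25 + 1)*(-2) = 46 + 26*(-2) = 46 - 52 = -6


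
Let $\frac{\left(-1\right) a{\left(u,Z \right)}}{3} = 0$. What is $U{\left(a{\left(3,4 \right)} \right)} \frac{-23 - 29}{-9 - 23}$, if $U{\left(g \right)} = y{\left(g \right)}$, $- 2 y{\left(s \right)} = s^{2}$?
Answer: $0$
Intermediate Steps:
$a{\left(u,Z \right)} = 0$ ($a{\left(u,Z \right)} = \left(-3\right) 0 = 0$)
$y{\left(s \right)} = - \frac{s^{2}}{2}$
$U{\left(g \right)} = - \frac{g^{2}}{2}$
$U{\left(a{\left(3,4 \right)} \right)} \frac{-23 - 29}{-9 - 23} = - \frac{0^{2}}{2} \frac{-23 - 29}{-9 - 23} = \left(- \frac{1}{2}\right) 0 \left(- \frac{52}{-32}\right) = 0 \left(\left(-52\right) \left(- \frac{1}{32}\right)\right) = 0 \cdot \frac{13}{8} = 0$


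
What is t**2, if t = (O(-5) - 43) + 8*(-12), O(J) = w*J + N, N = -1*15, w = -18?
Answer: 4096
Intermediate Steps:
N = -15
O(J) = -15 - 18*J (O(J) = -18*J - 15 = -15 - 18*J)
t = -64 (t = ((-15 - 18*(-5)) - 43) + 8*(-12) = ((-15 + 90) - 43) - 96 = (75 - 43) - 96 = 32 - 96 = -64)
t**2 = (-64)**2 = 4096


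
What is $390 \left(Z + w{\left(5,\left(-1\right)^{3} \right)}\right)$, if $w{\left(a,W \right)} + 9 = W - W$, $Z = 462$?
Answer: $176670$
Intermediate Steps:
$w{\left(a,W \right)} = -9$ ($w{\left(a,W \right)} = -9 + \left(W - W\right) = -9 + 0 = -9$)
$390 \left(Z + w{\left(5,\left(-1\right)^{3} \right)}\right) = 390 \left(462 - 9\right) = 390 \cdot 453 = 176670$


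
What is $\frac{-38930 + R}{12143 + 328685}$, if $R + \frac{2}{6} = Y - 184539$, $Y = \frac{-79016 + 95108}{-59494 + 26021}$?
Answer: $- \frac{5610153815}{8556401733} \approx -0.65567$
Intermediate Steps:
$Y = - \frac{16092}{33473}$ ($Y = \frac{16092}{-33473} = 16092 \left(- \frac{1}{33473}\right) = - \frac{16092}{33473} \approx -0.48075$)
$R = - \frac{18531303590}{100419}$ ($R = - \frac{1}{3} - \frac{6177090039}{33473} = - \frac{18531303590}{100419} \approx -1.8454 \cdot 10^{5}$)
$\frac{-38930 + R}{12143 + 328685} = \frac{-38930 - \frac{18531303590}{100419}}{12143 + 328685} = - \frac{22440615260}{100419 \cdot 340828} = \left(- \frac{22440615260}{100419}\right) \frac{1}{340828} = - \frac{5610153815}{8556401733}$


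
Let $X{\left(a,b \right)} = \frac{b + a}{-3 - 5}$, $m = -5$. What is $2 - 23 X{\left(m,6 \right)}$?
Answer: $\frac{39}{8} \approx 4.875$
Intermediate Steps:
$X{\left(a,b \right)} = - \frac{a}{8} - \frac{b}{8}$ ($X{\left(a,b \right)} = \frac{a + b}{-8} = \left(a + b\right) \left(- \frac{1}{8}\right) = - \frac{a}{8} - \frac{b}{8}$)
$2 - 23 X{\left(m,6 \right)} = 2 - 23 \left(\left(- \frac{1}{8}\right) \left(-5\right) - \frac{3}{4}\right) = 2 - 23 \left(\frac{5}{8} - \frac{3}{4}\right) = 2 - - \frac{23}{8} = 2 + \frac{23}{8} = \frac{39}{8}$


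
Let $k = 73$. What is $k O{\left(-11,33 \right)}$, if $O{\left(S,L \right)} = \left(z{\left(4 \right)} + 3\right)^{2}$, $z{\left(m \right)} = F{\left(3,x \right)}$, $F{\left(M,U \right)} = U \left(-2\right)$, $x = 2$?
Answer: $73$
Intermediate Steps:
$F{\left(M,U \right)} = - 2 U$
$z{\left(m \right)} = -4$ ($z{\left(m \right)} = \left(-2\right) 2 = -4$)
$O{\left(S,L \right)} = 1$ ($O{\left(S,L \right)} = \left(-4 + 3\right)^{2} = \left(-1\right)^{2} = 1$)
$k O{\left(-11,33 \right)} = 73 \cdot 1 = 73$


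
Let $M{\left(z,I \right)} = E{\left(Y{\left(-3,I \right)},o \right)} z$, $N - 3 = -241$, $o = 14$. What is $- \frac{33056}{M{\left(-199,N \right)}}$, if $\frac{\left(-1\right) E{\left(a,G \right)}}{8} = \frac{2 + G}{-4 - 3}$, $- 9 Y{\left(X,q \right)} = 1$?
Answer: $\frac{7231}{796} \approx 9.0842$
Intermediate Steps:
$Y{\left(X,q \right)} = - \frac{1}{9}$ ($Y{\left(X,q \right)} = \left(- \frac{1}{9}\right) 1 = - \frac{1}{9}$)
$E{\left(a,G \right)} = \frac{16}{7} + \frac{8 G}{7}$ ($E{\left(a,G \right)} = - 8 \frac{2 + G}{-4 - 3} = - 8 \frac{2 + G}{-7} = - 8 \left(2 + G\right) \left(- \frac{1}{7}\right) = - 8 \left(- \frac{2}{7} - \frac{G}{7}\right) = \frac{16}{7} + \frac{8 G}{7}$)
$N = -238$ ($N = 3 - 241 = -238$)
$M{\left(z,I \right)} = \frac{128 z}{7}$ ($M{\left(z,I \right)} = \left(\frac{16}{7} + \frac{8}{7} \cdot 14\right) z = \left(\frac{16}{7} + 16\right) z = \frac{128 z}{7}$)
$- \frac{33056}{M{\left(-199,N \right)}} = - \frac{33056}{\frac{128}{7} \left(-199\right)} = - \frac{33056}{- \frac{25472}{7}} = \left(-33056\right) \left(- \frac{7}{25472}\right) = \frac{7231}{796}$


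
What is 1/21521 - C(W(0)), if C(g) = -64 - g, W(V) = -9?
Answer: 1183656/21521 ≈ 55.000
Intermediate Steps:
1/21521 - C(W(0)) = 1/21521 - (-64 - 1*(-9)) = 1/21521 - (-64 + 9) = 1/21521 - 1*(-55) = 1/21521 + 55 = 1183656/21521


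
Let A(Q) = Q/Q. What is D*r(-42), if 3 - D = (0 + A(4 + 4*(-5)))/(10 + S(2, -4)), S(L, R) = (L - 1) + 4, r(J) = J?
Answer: -616/5 ≈ -123.20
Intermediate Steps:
S(L, R) = 3 + L (S(L, R) = (-1 + L) + 4 = 3 + L)
A(Q) = 1
D = 44/15 (D = 3 - (0 + 1)/(10 + (3 + 2)) = 3 - 1/(10 + 5) = 3 - 1/15 = 44/15 ≈ 2.9333)
D*r(-42) = (44/15)*(-42) = -616/5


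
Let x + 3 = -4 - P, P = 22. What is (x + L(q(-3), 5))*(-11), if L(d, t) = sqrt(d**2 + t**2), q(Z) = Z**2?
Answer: 319 - 11*sqrt(106) ≈ 205.75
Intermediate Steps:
x = -29 (x = -3 + (-4 - 1*22) = -3 + (-4 - 22) = -3 - 26 = -29)
(x + L(q(-3), 5))*(-11) = (-29 + sqrt(((-3)**2)**2 + 5**2))*(-11) = (-29 + sqrt(9**2 + 25))*(-11) = (-29 + sqrt(81 + 25))*(-11) = (-29 + sqrt(106))*(-11) = 319 - 11*sqrt(106)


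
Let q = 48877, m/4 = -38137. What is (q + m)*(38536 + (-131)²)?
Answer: -5774163687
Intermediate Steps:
m = -152548 (m = 4*(-38137) = -152548)
(q + m)*(38536 + (-131)²) = (48877 - 152548)*(38536 + (-131)²) = -103671*(38536 + 17161) = -103671*55697 = -5774163687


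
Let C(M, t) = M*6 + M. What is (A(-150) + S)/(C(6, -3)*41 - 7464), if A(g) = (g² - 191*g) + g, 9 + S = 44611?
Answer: -47801/2871 ≈ -16.650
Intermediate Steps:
S = 44602 (S = -9 + 44611 = 44602)
C(M, t) = 7*M (C(M, t) = 6*M + M = 7*M)
A(g) = g² - 190*g
(A(-150) + S)/(C(6, -3)*41 - 7464) = (-150*(-190 - 150) + 44602)/((7*6)*41 - 7464) = (-150*(-340) + 44602)/(42*41 - 7464) = (51000 + 44602)/(1722 - 7464) = 95602/(-5742) = 95602*(-1/5742) = -47801/2871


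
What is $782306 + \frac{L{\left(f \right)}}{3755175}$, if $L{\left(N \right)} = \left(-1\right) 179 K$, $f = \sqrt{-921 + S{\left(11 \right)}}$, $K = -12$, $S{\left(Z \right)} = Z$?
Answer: $\frac{979231978566}{1251725} \approx 7.8231 \cdot 10^{5}$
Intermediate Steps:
$f = i \sqrt{910}$ ($f = \sqrt{-921 + 11} = \sqrt{-910} = i \sqrt{910} \approx 30.166 i$)
$L{\left(N \right)} = 2148$ ($L{\left(N \right)} = \left(-1\right) 179 \left(-12\right) = \left(-179\right) \left(-12\right) = 2148$)
$782306 + \frac{L{\left(f \right)}}{3755175} = 782306 + \frac{2148}{3755175} = 782306 + 2148 \cdot \frac{1}{3755175} = 782306 + \frac{716}{1251725} = \frac{979231978566}{1251725}$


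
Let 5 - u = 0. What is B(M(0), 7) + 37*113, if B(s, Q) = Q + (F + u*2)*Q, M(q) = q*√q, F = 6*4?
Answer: 4426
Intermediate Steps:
u = 5 (u = 5 - 1*0 = 5 + 0 = 5)
F = 24
M(q) = q^(3/2)
B(s, Q) = 35*Q (B(s, Q) = Q + (24 + 5*2)*Q = Q + (24 + 10)*Q = Q + 34*Q = 35*Q)
B(M(0), 7) + 37*113 = 35*7 + 37*113 = 245 + 4181 = 4426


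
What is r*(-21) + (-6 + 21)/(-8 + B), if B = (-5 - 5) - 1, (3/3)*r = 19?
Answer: -7596/19 ≈ -399.79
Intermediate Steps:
r = 19
B = -11 (B = -10 - 1 = -11)
r*(-21) + (-6 + 21)/(-8 + B) = 19*(-21) + (-6 + 21)/(-8 - 11) = -399 + 15/(-19) = -399 + 15*(-1/19) = -399 - 15/19 = -7596/19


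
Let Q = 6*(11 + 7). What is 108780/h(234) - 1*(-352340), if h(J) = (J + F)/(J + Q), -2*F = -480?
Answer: 34035320/79 ≈ 4.3083e+5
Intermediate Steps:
Q = 108 (Q = 6*18 = 108)
F = 240 (F = -1/2*(-480) = 240)
h(J) = (240 + J)/(108 + J) (h(J) = (J + 240)/(J + 108) = (240 + J)/(108 + J))
108780/h(234) - 1*(-352340) = 108780/(((240 + 234)/(108 + 234))) - 1*(-352340) = 108780/((474/342)) + 352340 = 108780/(((1/342)*474)) + 352340 = 108780/(79/57) + 352340 = 108780*(57/79) + 352340 = 6200460/79 + 352340 = 34035320/79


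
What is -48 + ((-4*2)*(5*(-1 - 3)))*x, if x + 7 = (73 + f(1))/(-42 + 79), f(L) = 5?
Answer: -30736/37 ≈ -830.70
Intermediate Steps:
x = -181/37 (x = -7 + (73 + 5)/(-42 + 79) = -7 + 78/37 = -181/37 ≈ -4.8919)
-48 + ((-4*2)*(5*(-1 - 3)))*x = -48 + ((-4*2)*(5*(-1 - 3)))*(-181/37) = -48 - 40*(-4)*(-181/37) = -48 - 8*(-20)*(-181/37) = -48 + 160*(-181/37) = -48 - 28960/37 = -30736/37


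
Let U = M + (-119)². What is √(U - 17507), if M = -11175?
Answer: I*√14521 ≈ 120.5*I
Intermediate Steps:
U = 2986 (U = -11175 + (-119)² = -11175 + 14161 = 2986)
√(U - 17507) = √(2986 - 17507) = √(-14521) = I*√14521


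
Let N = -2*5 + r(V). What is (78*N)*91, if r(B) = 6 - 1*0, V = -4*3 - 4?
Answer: -28392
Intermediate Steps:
V = -16 (V = -12 - 4 = -16)
r(B) = 6 (r(B) = 6 + 0 = 6)
N = -4 (N = -2*5 + 6 = -10 + 6 = -4)
(78*N)*91 = (78*(-4))*91 = -312*91 = -28392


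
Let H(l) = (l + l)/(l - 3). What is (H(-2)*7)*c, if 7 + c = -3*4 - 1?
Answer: -112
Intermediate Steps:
c = -20 (c = -7 + (-3*4 - 1) = -7 + (-12 - 1) = -7 - 13 = -20)
H(l) = 2*l/(-3 + l) (H(l) = (2*l)/(-3 + l) = 2*l/(-3 + l))
(H(-2)*7)*c = ((2*(-2)/(-3 - 2))*7)*(-20) = ((2*(-2)/(-5))*7)*(-20) = ((2*(-2)*(-⅕))*7)*(-20) = ((⅘)*7)*(-20) = (28/5)*(-20) = -112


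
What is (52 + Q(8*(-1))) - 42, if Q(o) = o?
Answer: 2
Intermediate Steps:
(52 + Q(8*(-1))) - 42 = (52 + 8*(-1)) - 42 = (52 - 8) - 42 = 44 - 42 = 2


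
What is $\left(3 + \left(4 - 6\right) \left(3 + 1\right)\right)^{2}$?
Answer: $25$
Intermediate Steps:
$\left(3 + \left(4 - 6\right) \left(3 + 1\right)\right)^{2} = \left(3 - 8\right)^{2} = \left(-5\right)^{2} = 25$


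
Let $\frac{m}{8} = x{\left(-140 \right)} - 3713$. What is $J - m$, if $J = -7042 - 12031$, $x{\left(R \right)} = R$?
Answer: $11751$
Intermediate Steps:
$J = -19073$ ($J = -7042 - 12031 = -19073$)
$m = -30824$ ($m = 8 \left(-140 - 3713\right) = 8 \left(-3853\right) = -30824$)
$J - m = -19073 - -30824 = -19073 + 30824 = 11751$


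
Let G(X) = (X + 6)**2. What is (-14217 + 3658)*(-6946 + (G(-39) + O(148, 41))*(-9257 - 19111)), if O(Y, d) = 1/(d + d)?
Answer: 13377216127318/41 ≈ 3.2627e+11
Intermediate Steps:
O(Y, d) = 1/(2*d)
G(X) = (6 + X)**2
(-14217 + 3658)*(-6946 + (G(-39) + O(148, 41))*(-9257 - 19111)) = (-14217 + 3658)*(-6946 + ((6 - 39)**2 + (1/2)/41)*(-9257 - 19111)) = -10559*(-6946 + ((-33)**2 + (1/2)*(1/41))*(-28368)) = -10559*(-6946 + (1089 + 1/82)*(-28368)) = -10559*(-6946 + (89299/82)*(-28368)) = -10559*(-6946 - 1266617016/41) = -10559*(-1266901802/41) = 13377216127318/41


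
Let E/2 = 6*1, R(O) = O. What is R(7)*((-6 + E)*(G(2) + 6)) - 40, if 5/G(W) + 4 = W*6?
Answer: 953/4 ≈ 238.25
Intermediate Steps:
G(W) = 5/(-4 + 6*W) (G(W) = 5/(-4 + W*6) = 5/(-4 + 6*W))
E = 12 (E = 2*(6*1) = 2*6 = 12)
R(7)*((-6 + E)*(G(2) + 6)) - 40 = 7*((-6 + 12)*(5/(2*(-2 + 3*2)) + 6)) - 40 = 7*(6*(5/(2*(-2 + 6)) + 6)) - 40 = 7*(6*((5/2)/4 + 6)) - 40 = 7*(6*((5/2)*(¼) + 6)) - 40 = 7*(6*(5/8 + 6)) - 40 = 7*(6*(53/8)) - 40 = 7*(159/4) - 40 = 1113/4 - 40 = 953/4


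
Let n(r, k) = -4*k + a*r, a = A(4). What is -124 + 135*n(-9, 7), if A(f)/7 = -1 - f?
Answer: 38621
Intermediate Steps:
A(f) = -7 - 7*f (A(f) = 7*(-1 - f) = -7 - 7*f)
a = -35 (a = -7 - 7*4 = -7 - 28 = -35)
n(r, k) = -35*r - 4*k (n(r, k) = -4*k - 35*r = -35*r - 4*k)
-124 + 135*n(-9, 7) = -124 + 135*(-35*(-9) - 4*7) = -124 + 135*(315 - 28) = -124 + 135*287 = -124 + 38745 = 38621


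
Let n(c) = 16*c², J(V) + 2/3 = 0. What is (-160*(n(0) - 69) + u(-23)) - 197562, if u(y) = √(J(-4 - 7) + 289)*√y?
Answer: -186522 + I*√59685/3 ≈ -1.8652e+5 + 81.435*I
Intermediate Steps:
J(V) = -⅔ (J(V) = -⅔ + 0 = -⅔)
u(y) = √2595*√y/3 (u(y) = √(-⅔ + 289)*√y = √(865/3)*√y = (√2595/3)*√y = √2595*√y/3)
(-160*(n(0) - 69) + u(-23)) - 197562 = (-160*(16*0² - 69) + √2595*√(-23)/3) - 197562 = (-160*(16*0 - 69) + √2595*(I*√23)/3) - 197562 = (-160*(0 - 69) + I*√59685/3) - 197562 = (-160*(-69) + I*√59685/3) - 197562 = (11040 + I*√59685/3) - 197562 = -186522 + I*√59685/3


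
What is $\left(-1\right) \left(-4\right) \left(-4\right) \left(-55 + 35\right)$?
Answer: $320$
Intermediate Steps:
$\left(-1\right) \left(-4\right) \left(-4\right) \left(-55 + 35\right) = 4 \left(-4\right) \left(-20\right) = \left(-16\right) \left(-20\right) = 320$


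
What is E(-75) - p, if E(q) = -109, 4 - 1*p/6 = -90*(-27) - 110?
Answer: 13787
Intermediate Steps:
p = -13896 (p = 24 - 6*(-90*(-27) - 110) = 24 - 6*(2430 - 110) = 24 - 6*2320 = 24 - 13920 = -13896)
E(-75) - p = -109 - 1*(-13896) = -109 + 13896 = 13787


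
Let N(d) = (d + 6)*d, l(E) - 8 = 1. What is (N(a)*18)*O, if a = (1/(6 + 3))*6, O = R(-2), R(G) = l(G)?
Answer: 720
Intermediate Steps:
l(E) = 9 (l(E) = 8 + 1 = 9)
R(G) = 9
O = 9
a = 2/3 (a = (1/9)*6 = 2/3 ≈ 0.66667)
N(d) = d*(6 + d) (N(d) = (6 + d)*d = d*(6 + d))
(N(a)*18)*O = ((2*(6 + 2/3)/3)*18)*9 = (((2/3)*(20/3))*18)*9 = ((40/9)*18)*9 = 80*9 = 720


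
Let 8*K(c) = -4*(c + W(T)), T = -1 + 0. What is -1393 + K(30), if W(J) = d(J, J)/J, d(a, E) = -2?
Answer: -1409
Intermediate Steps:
T = -1
W(J) = -2/J
K(c) = -1 - c/2 (K(c) = (-4*(c - 2/(-1)))/8 = (-4*(c - 2*(-1)))/8 = (-4*(c + 2))/8 = (-4*(2 + c))/8 = (-8 - 4*c)/8 = -1 - c/2)
-1393 + K(30) = -1393 + (-1 - ½*30) = -1393 + (-1 - 15) = -1393 - 16 = -1409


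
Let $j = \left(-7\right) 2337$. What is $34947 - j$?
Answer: $51306$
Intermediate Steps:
$j = -16359$
$34947 - j = 34947 - -16359 = 34947 + 16359 = 51306$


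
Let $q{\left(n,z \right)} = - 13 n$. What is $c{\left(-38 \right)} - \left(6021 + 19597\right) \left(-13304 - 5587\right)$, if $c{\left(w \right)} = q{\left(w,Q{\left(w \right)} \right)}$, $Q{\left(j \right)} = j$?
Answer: $483950132$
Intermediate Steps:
$c{\left(w \right)} = - 13 w$
$c{\left(-38 \right)} - \left(6021 + 19597\right) \left(-13304 - 5587\right) = \left(-13\right) \left(-38\right) - \left(6021 + 19597\right) \left(-13304 - 5587\right) = 494 - 25618 \left(-18891\right) = 494 - -483949638 = 494 + 483949638 = 483950132$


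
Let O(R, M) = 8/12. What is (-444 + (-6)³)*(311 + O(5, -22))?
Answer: -205700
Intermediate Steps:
O(R, M) = ⅔ (O(R, M) = 8*(1/12) = ⅔)
(-444 + (-6)³)*(311 + O(5, -22)) = (-444 + (-6)³)*(311 + ⅔) = (-444 - 216)*(935/3) = -660*935/3 = -205700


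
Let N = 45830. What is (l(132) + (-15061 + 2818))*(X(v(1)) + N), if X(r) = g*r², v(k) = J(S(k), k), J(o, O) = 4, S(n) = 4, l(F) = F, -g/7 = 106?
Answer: -411265338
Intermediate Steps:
g = -742 (g = -7*106 = -742)
v(k) = 4
X(r) = -742*r²
(l(132) + (-15061 + 2818))*(X(v(1)) + N) = (132 + (-15061 + 2818))*(-742*4² + 45830) = (132 - 12243)*(-742*16 + 45830) = -12111*(-11872 + 45830) = -12111*33958 = -411265338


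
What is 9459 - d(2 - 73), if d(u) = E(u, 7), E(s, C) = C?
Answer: 9452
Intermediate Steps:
d(u) = 7
9459 - d(2 - 73) = 9459 - 1*7 = 9459 - 7 = 9452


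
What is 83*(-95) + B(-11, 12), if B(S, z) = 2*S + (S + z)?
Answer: -7906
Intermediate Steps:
B(S, z) = z + 3*S
83*(-95) + B(-11, 12) = 83*(-95) + (12 + 3*(-11)) = -7885 + (12 - 33) = -7885 - 21 = -7906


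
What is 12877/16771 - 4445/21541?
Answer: 202836362/361264111 ≈ 0.56146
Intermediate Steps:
12877/16771 - 4445/21541 = 202836362/361264111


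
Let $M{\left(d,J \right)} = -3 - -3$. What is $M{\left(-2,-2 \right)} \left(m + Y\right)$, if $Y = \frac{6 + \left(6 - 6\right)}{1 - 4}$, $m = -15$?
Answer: $0$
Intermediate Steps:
$M{\left(d,J \right)} = 0$ ($M{\left(d,J \right)} = -3 + 3 = 0$)
$Y = -2$ ($Y = \frac{6 + \left(6 - 6\right)}{-3} = \left(6 + 0\right) \left(- \frac{1}{3}\right) = 6 \left(- \frac{1}{3}\right) = -2$)
$M{\left(-2,-2 \right)} \left(m + Y\right) = 0 \left(-15 - 2\right) = 0 \left(-17\right) = 0$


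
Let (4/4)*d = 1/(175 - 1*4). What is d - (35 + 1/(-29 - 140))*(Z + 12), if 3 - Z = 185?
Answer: 171920149/28899 ≈ 5949.0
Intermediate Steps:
Z = -182 (Z = 3 - 1*185 = 3 - 185 = -182)
d = 1/171 (d = 1/(175 - 1*4) = 1/(175 - 4) = 1/171 ≈ 0.0058480)
d - (35 + 1/(-29 - 140))*(Z + 12) = 1/171 - (35 + 1/(-29 - 140))*(-182 + 12) = 1/171 - (35 + 1/(-169))*(-170) = 1/171 - (35 - 1/169)*(-170) = 1/171 - 5914*(-170)/169 = 1/171 - 1*(-1005380/169) = 1/171 + 1005380/169 = 171920149/28899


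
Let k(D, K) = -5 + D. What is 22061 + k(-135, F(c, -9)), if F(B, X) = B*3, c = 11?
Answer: 21921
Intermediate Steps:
F(B, X) = 3*B
22061 + k(-135, F(c, -9)) = 22061 + (-5 - 135) = 22061 - 140 = 21921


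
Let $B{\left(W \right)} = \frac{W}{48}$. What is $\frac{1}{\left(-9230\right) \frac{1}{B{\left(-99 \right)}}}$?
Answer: $\frac{33}{147680} \approx 0.00022346$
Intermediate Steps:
$B{\left(W \right)} = \frac{W}{48}$ ($B{\left(W \right)} = W \frac{1}{48} = \frac{W}{48}$)
$\frac{1}{\left(-9230\right) \frac{1}{B{\left(-99 \right)}}} = \frac{1}{\left(-9230\right) \frac{1}{\frac{1}{48} \left(-99\right)}} = \frac{1}{\left(-9230\right) \frac{1}{- \frac{33}{16}}} = \frac{1}{\left(-9230\right) \left(- \frac{16}{33}\right)} = \frac{1}{\frac{147680}{33}} = \frac{33}{147680}$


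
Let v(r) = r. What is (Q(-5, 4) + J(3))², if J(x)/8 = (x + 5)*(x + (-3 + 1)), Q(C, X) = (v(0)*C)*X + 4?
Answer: 4624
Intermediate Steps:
Q(C, X) = 4 (Q(C, X) = (0*C)*X + 4 = 0*X + 4 = 0 + 4 = 4)
J(x) = 8*(-2 + x)*(5 + x) (J(x) = 8*((x + 5)*(x + (-3 + 1))) = 8*((5 + x)*(x - 2)) = 8*((5 + x)*(-2 + x)) = 8*((-2 + x)*(5 + x)) = 8*(-2 + x)*(5 + x))
(Q(-5, 4) + J(3))² = (4 + (-80 + 8*3² + 24*3))² = (4 + (-80 + 8*9 + 72))² = (4 + (-80 + 72 + 72))² = (4 + 64)² = 68² = 4624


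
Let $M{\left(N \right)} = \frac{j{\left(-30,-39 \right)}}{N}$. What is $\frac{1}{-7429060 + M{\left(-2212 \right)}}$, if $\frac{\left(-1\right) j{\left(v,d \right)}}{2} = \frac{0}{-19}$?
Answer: $- \frac{1}{7429060} \approx -1.3461 \cdot 10^{-7}$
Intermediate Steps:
$j{\left(v,d \right)} = 0$ ($j{\left(v,d \right)} = - 2 \frac{0}{-19} = - 2 \cdot 0 \left(- \frac{1}{19}\right) = \left(-2\right) 0 = 0$)
$M{\left(N \right)} = 0$ ($M{\left(N \right)} = \frac{0}{N} = 0$)
$\frac{1}{-7429060 + M{\left(-2212 \right)}} = \frac{1}{-7429060 + 0} = \frac{1}{-7429060} = - \frac{1}{7429060}$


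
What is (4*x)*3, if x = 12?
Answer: 144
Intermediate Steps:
(4*x)*3 = (4*12)*3 = 48*3 = 144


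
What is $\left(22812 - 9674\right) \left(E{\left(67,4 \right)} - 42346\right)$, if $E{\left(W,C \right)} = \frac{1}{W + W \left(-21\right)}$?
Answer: $- \frac{372748977729}{670} \approx -5.5634 \cdot 10^{8}$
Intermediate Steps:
$E{\left(W,C \right)} = - \frac{1}{20 W}$ ($E{\left(W,C \right)} = \frac{1}{W - 21 W} = \frac{1}{\left(-20\right) W} = - \frac{1}{20 W}$)
$\left(22812 - 9674\right) \left(E{\left(67,4 \right)} - 42346\right) = \left(22812 - 9674\right) \left(- \frac{1}{20 \cdot 67} - 42346\right) = 13138 \left(\left(- \frac{1}{20}\right) \frac{1}{67} - 42346\right) = 13138 \left(- \frac{1}{1340} - 42346\right) = 13138 \left(- \frac{56743641}{1340}\right) = - \frac{372748977729}{670}$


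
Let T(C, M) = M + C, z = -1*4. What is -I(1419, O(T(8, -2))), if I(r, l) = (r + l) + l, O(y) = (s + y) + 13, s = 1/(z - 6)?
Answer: -7284/5 ≈ -1456.8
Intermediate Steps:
z = -4
s = -⅒ (s = 1/(-4 - 6) = 1/(-10) = -⅒ ≈ -0.10000)
T(C, M) = C + M
O(y) = 129/10 + y (O(y) = (-⅒ + y) + 13 = 129/10 + y)
I(r, l) = r + 2*l (I(r, l) = (l + r) + l = r + 2*l)
-I(1419, O(T(8, -2))) = -(1419 + 2*(129/10 + (8 - 2))) = -(1419 + 2*(129/10 + 6)) = -(1419 + 2*(189/10)) = -(1419 + 189/5) = -1*7284/5 = -7284/5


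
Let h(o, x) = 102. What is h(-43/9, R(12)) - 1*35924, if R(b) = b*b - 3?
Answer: -35822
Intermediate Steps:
R(b) = -3 + b² (R(b) = b² - 3 = -3 + b²)
h(-43/9, R(12)) - 1*35924 = 102 - 1*35924 = 102 - 35924 = -35822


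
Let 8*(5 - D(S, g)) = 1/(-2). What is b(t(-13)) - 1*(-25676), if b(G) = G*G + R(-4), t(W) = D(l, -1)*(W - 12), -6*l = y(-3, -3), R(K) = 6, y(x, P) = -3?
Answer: 10675217/256 ≈ 41700.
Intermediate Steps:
l = ½ (l = -⅙*(-3) = ½ ≈ 0.50000)
D(S, g) = 81/16 (D(S, g) = 5 - 1/(8*(-2)) = 5 - (-1)/(8*2) = 5 - ⅛*(-½) = 5 + 1/16 = 81/16)
t(W) = -243/4 + 81*W/16 (t(W) = 81*(W - 12)/16 = 81*(-12 + W)/16 = -243/4 + 81*W/16)
b(G) = 6 + G² (b(G) = G*G + 6 = G² + 6 = 6 + G²)
b(t(-13)) - 1*(-25676) = (6 + (-243/4 + (81/16)*(-13))²) - 1*(-25676) = (6 + (-243/4 - 1053/16)²) + 25676 = (6 + (-2025/16)²) + 25676 = (6 + 4100625/256) + 25676 = 4102161/256 + 25676 = 10675217/256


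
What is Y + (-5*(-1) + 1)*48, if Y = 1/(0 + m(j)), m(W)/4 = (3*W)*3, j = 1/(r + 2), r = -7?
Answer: 10363/36 ≈ 287.86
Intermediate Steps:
j = -⅕ (j = 1/(-7 + 2) = 1/(-5) = -⅕ ≈ -0.20000)
m(W) = 36*W (m(W) = 4*((3*W)*3) = 4*(9*W) = 36*W)
Y = -5/36 (Y = 1/(0 + 36*(-⅕)) = 1/(0 - 36/5) = 1/(-36/5) = -5/36 ≈ -0.13889)
Y + (-5*(-1) + 1)*48 = -5/36 + (-5*(-1) + 1)*48 = -5/36 + (5 + 1)*48 = -5/36 + 6*48 = -5/36 + 288 = 10363/36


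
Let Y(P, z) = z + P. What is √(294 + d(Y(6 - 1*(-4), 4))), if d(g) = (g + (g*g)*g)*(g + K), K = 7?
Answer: 42*√33 ≈ 241.27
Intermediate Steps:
Y(P, z) = P + z
d(g) = (7 + g)*(g + g³) (d(g) = (g + (g*g)*g)*(g + 7) = (g + g²*g)*(7 + g) = (g + g³)*(7 + g) = (7 + g)*(g + g³))
√(294 + d(Y(6 - 1*(-4), 4))) = √(294 + ((6 - 1*(-4)) + 4)*(7 + ((6 - 1*(-4)) + 4) + ((6 - 1*(-4)) + 4)³ + 7*((6 - 1*(-4)) + 4)²)) = √(294 + ((6 + 4) + 4)*(7 + ((6 + 4) + 4) + ((6 + 4) + 4)³ + 7*((6 + 4) + 4)²)) = √(294 + (10 + 4)*(7 + (10 + 4) + (10 + 4)³ + 7*(10 + 4)²)) = √(294 + 14*(7 + 14 + 14³ + 7*14²)) = √(294 + 14*(7 + 14 + 2744 + 7*196)) = √(294 + 14*(7 + 14 + 2744 + 1372)) = √(294 + 14*4137) = √(294 + 57918) = √58212 = 42*√33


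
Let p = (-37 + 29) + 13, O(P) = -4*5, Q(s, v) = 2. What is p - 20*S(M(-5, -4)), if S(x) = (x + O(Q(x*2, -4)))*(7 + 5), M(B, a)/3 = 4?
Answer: 1925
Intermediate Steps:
M(B, a) = 12 (M(B, a) = 3*4 = 12)
O(P) = -20
S(x) = -240 + 12*x (S(x) = (x - 20)*(7 + 5) = (-20 + x)*12 = -240 + 12*x)
p = 5 (p = -8 + 13 = 5)
p - 20*S(M(-5, -4)) = 5 - 20*(-240 + 12*12) = 5 - 20*(-240 + 144) = 5 - 20*(-96) = 5 + 1920 = 1925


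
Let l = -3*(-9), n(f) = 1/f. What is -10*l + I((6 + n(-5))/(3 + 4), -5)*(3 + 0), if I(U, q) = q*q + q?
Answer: -210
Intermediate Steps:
I(U, q) = q + q² (I(U, q) = q² + q = q + q²)
l = 27
-10*l + I((6 + n(-5))/(3 + 4), -5)*(3 + 0) = -10*27 + (-5*(1 - 5))*(3 + 0) = -270 - 5*(-4)*3 = -270 + 20*3 = -270 + 60 = -210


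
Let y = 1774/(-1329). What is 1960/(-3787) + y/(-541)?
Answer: -370346/718989 ≈ -0.51509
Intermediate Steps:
y = -1774/1329 (y = 1774*(-1/1329) = -1774/1329 ≈ -1.3348)
1960/(-3787) + y/(-541) = 1960/(-3787) - 1774/1329/(-541) = 1960*(-1/3787) - 1774/1329*(-1/541) = -280/541 + 1774/718989 = -370346/718989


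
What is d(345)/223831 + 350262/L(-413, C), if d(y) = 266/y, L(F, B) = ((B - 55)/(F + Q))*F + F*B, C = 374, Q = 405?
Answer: -728559963038/287033040315 ≈ -2.5382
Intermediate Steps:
L(F, B) = B*F + F*(-55 + B)/(405 + F) (L(F, B) = ((B - 55)/(F + 405))*F + F*B = ((-55 + B)/(405 + F))*F + B*F = F*(-55 + B)/(405 + F) + B*F = B*F + F*(-55 + B)/(405 + F))
d(345)/223831 + 350262/L(-413, C) = (266/345)/223831 + 350262/((-413*(-55 + 406*374 + 374*(-413))/(405 - 413))) = (266*(1/345))*(1/223831) + 350262/((-413*(-55 + 151844 - 154462)/(-8))) = (266/345)*(1/223831) + 350262/((-413*(-1/8)*(-2673))) = 266/77221695 + 350262/(-1103949/8) = 266/77221695 + 350262*(-8/1103949) = 266/77221695 - 28304/11151 = -728559963038/287033040315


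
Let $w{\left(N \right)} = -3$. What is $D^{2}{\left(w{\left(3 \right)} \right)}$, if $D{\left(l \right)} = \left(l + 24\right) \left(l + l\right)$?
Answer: $15876$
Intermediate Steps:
$D{\left(l \right)} = 2 l \left(24 + l\right)$ ($D{\left(l \right)} = \left(24 + l\right) 2 l = 2 l \left(24 + l\right)$)
$D^{2}{\left(w{\left(3 \right)} \right)} = \left(2 \left(-3\right) \left(24 - 3\right)\right)^{2} = \left(2 \left(-3\right) 21\right)^{2} = \left(-126\right)^{2} = 15876$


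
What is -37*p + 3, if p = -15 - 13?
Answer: 1039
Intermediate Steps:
p = -28
-37*p + 3 = -37*(-28) + 3 = 1036 + 3 = 1039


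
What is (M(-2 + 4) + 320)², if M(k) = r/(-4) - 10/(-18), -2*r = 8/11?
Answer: 1007681536/9801 ≈ 1.0281e+5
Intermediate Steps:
r = -4/11 ≈ -0.36364
M(k) = 64/99 (M(k) = -4/11/(-4) - 10/(-18) = -4/11*(-¼) - 10*(-1/18) = 1/11 + 5/9 = 64/99)
(M(-2 + 4) + 320)² = (64/99 + 320)² = (31744/99)² = 1007681536/9801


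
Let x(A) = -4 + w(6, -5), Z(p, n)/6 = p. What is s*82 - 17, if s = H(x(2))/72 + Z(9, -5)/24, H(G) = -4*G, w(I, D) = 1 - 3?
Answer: 1169/6 ≈ 194.83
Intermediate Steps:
w(I, D) = -2
Z(p, n) = 6*p
x(A) = -6 (x(A) = -4 - 2 = -6)
s = 31/12 (s = -4*(-6)/72 + (6*9)/24 = 24*(1/72) + 54*(1/24) = ⅓ + 9/4 = 31/12 ≈ 2.5833)
s*82 - 17 = (31/12)*82 - 17 = 1271/6 - 17 = 1169/6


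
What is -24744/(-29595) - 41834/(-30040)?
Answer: 66046233/29634460 ≈ 2.2287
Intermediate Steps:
-24744/(-29595) - 41834/(-30040) = -24744*(-1/29595) - 41834*(-1/30040) = 8248/9865 + 20917/15020 = 66046233/29634460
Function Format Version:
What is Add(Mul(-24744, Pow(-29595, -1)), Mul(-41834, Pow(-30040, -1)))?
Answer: Rational(66046233, 29634460) ≈ 2.2287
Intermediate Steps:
Add(Mul(-24744, Pow(-29595, -1)), Mul(-41834, Pow(-30040, -1))) = Add(Mul(-24744, Rational(-1, 29595)), Mul(-41834, Rational(-1, 30040))) = Add(Rational(8248, 9865), Rational(20917, 15020)) = Rational(66046233, 29634460)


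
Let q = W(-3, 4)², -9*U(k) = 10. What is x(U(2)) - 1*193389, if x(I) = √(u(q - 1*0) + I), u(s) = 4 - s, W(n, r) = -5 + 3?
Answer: -193389 + I*√10/3 ≈ -1.9339e+5 + 1.0541*I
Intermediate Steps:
U(k) = -10/9 (U(k) = -⅑*10 = -10/9)
W(n, r) = -2
q = 4 (q = (-2)² = 4)
x(I) = √I (x(I) = √((4 - (4 - 1*0)) + I) = √((4 - (4 + 0)) + I) = √((4 - 1*4) + I) = √((4 - 4) + I) = √(0 + I) = √I)
x(U(2)) - 1*193389 = √(-10/9) - 1*193389 = I*√10/3 - 193389 = -193389 + I*√10/3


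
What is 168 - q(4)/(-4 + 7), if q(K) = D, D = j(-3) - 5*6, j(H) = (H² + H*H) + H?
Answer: 173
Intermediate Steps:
j(H) = H + 2*H² (j(H) = (H² + H²) + H = 2*H² + H = H + 2*H²)
D = -15 (D = -3*(1 + 2*(-3)) - 5*6 = -3*(1 - 6) - 30 = -3*(-5) - 30 = 15 - 30 = -15)
q(K) = -15
168 - q(4)/(-4 + 7) = 168 - -15/(-4 + 7) = 168 - -15/3 = 168 - (⅓)*(-15) = 168 - (-5) = 168 - 1*(-5) = 168 + 5 = 173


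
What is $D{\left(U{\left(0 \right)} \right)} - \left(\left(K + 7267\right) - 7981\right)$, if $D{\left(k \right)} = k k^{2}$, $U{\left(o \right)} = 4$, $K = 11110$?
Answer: $-10332$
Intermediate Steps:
$D{\left(k \right)} = k^{3}$
$D{\left(U{\left(0 \right)} \right)} - \left(\left(K + 7267\right) - 7981\right) = 4^{3} - \left(\left(11110 + 7267\right) - 7981\right) = 64 - \left(18377 - 7981\right) = 64 - 10396 = -10332$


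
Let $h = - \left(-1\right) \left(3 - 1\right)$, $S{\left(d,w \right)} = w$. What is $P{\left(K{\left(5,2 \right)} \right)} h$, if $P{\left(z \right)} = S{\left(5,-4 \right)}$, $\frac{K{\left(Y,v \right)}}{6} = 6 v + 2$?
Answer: $-8$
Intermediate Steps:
$K{\left(Y,v \right)} = 12 + 36 v$ ($K{\left(Y,v \right)} = 6 \left(6 v + 2\right) = 6 \left(2 + 6 v\right) = 12 + 36 v$)
$P{\left(z \right)} = -4$
$h = 2$ ($h = - \left(-1\right) \left(3 - 1\right) = - \left(-1\right) 2 = \left(-1\right) \left(-2\right) = 2$)
$P{\left(K{\left(5,2 \right)} \right)} h = \left(-4\right) 2 = -8$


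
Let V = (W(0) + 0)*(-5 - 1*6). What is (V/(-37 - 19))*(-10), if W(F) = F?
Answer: 0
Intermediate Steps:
V = 0 (V = (0 + 0)*(-5 - 1*6) = 0*(-5 - 6) = 0*(-11) = 0)
(V/(-37 - 19))*(-10) = (0/(-37 - 19))*(-10) = (0/(-56))*(-10) = -1/56*0*(-10) = 0*(-10) = 0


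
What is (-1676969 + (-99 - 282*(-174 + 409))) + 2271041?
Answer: 527703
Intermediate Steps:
(-1676969 + (-99 - 282*(-174 + 409))) + 2271041 = (-1676969 + (-99 - 282*235)) + 2271041 = (-1676969 + (-99 - 66270)) + 2271041 = (-1676969 - 66369) + 2271041 = -1743338 + 2271041 = 527703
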